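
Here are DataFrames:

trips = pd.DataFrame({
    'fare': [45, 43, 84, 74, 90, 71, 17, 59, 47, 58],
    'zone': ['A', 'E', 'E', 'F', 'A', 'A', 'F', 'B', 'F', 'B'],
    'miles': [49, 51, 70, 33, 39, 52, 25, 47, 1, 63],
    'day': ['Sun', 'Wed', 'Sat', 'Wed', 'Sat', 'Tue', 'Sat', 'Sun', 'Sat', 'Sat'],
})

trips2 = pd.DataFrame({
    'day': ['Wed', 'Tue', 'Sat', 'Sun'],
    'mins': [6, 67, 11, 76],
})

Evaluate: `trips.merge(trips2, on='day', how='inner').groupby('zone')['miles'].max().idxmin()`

merge on 'day' (how='inner') → 10 rows:
   fare zone  miles  day  mins
0    45    A     49  Sun    76
1    43    E     51  Wed     6
2    84    E     70  Sat    11
3    74    F     33  Wed     6
4    90    A     39  Sat    11
5    71    A     52  Tue    67
6    17    F     25  Sat    11
7    59    B     47  Sun    76
8    47    F      1  Sat    11
9    58    B     63  Sat    11
group by zone, max of miles:
zone
A    52
B    63
E    70
F    33
Name: miles, dtype: int64
Hence F.

F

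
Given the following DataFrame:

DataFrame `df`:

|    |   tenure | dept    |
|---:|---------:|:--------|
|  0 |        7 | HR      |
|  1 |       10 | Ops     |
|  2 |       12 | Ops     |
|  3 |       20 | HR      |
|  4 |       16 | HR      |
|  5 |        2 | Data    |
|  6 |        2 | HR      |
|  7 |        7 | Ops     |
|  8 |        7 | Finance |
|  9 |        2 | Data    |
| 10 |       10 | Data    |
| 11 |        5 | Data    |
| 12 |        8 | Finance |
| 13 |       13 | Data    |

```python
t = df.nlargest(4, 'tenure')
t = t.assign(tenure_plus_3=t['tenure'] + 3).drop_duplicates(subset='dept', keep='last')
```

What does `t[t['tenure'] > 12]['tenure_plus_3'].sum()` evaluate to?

take 4 rows with largest tenure:
    tenure  dept
3       20    HR
4       16    HR
13      13  Data
2       12   Ops
add column tenure_plus_3 = t['tenure'] + 3:
    tenure  dept  tenure_plus_3
3       20    HR             23
4       16    HR             19
13      13  Data             16
2       12   Ops             15
drop duplicate dept (keep=last):
    tenure  dept  tenure_plus_3
4       16    HR             19
13      13  Data             16
2       12   Ops             15
filter rows where tenure > 12:
    tenure  dept  tenure_plus_3
4       16    HR             19
13      13  Data             16
Taking the sum of column 'tenure_plus_3' gives 35.

35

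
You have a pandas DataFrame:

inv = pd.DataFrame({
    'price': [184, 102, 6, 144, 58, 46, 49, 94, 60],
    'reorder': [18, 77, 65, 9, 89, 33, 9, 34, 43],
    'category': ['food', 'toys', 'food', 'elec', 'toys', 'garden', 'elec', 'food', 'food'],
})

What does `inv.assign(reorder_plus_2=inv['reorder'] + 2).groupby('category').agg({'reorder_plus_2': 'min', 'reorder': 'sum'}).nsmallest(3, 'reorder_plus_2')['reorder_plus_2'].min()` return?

11

add column reorder_plus_2 = inv['reorder'] + 2:
   price  reorder category  reorder_plus_2
0    184       18     food              20
1    102       77     toys              79
2      6       65     food              67
3    144        9     elec              11
4     58       89     toys              91
5     46       33   garden              35
6     49        9     elec              11
7     94       34     food              36
8     60       43     food              45
group by category: min(reorder_plus_2), sum(reorder):
          reorder_plus_2  reorder
category                         
elec                  11       18
food                  20      160
garden                35       33
toys                  79      166
take 3 rows with smallest reorder_plus_2:
          reorder_plus_2  reorder
category                         
elec                  11       18
food                  20      160
garden                35       33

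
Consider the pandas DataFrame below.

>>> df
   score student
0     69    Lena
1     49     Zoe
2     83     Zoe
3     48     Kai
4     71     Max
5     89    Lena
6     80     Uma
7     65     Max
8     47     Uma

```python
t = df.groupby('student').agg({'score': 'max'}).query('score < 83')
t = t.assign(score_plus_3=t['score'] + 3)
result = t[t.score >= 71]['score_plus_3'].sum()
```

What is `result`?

group by student, max of score:
         score
student       
Kai         48
Lena        89
Max         71
Uma         80
Zoe         83
filter rows where score < 83:
         score
student       
Kai         48
Max         71
Uma         80
add column score_plus_3 = t['score'] + 3:
         score  score_plus_3
student                     
Kai         48            51
Max         71            74
Uma         80            83
filter rows where score >= 71:
         score  score_plus_3
student                     
Max         71            74
Uma         80            83
So sum() = 157.

157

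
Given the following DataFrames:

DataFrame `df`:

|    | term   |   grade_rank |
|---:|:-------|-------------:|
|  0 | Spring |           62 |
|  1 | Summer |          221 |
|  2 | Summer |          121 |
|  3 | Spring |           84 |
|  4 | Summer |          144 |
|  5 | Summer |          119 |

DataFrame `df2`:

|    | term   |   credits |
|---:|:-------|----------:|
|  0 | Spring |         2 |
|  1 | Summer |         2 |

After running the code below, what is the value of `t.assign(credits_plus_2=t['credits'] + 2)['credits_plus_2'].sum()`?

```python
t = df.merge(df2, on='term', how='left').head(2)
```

8

merge on 'term' (how='left') → 6 rows:
     term  grade_rank  credits
0  Spring          62        2
1  Summer         221        2
2  Summer         121        2
3  Spring          84        2
4  Summer         144        2
5  Summer         119        2
take first 2 rows:
     term  grade_rank  credits
0  Spring          62        2
1  Summer         221        2
add column credits_plus_2 = t['credits'] + 2:
     term  grade_rank  credits  credits_plus_2
0  Spring          62        2               4
1  Summer         221        2               4
Then the sum of column 'credits_plus_2': 8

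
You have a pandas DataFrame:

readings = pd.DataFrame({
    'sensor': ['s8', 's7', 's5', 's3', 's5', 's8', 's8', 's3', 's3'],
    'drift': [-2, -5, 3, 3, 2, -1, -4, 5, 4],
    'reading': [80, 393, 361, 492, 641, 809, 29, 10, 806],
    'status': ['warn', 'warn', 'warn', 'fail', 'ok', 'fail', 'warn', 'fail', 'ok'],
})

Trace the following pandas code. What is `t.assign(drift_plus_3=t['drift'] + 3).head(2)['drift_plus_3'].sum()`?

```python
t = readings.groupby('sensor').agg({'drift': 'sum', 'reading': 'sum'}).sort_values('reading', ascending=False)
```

23

group by sensor: sum(drift), sum(reading):
        drift  reading
sensor                
s3         12     1308
s5          5     1002
s7         -5      393
s8         -7      918
sort by reading descending:
        drift  reading
sensor                
s3         12     1308
s5          5     1002
s8         -7      918
s7         -5      393
add column drift_plus_3 = t['drift'] + 3:
        drift  reading  drift_plus_3
sensor                              
s3         12     1308            15
s5          5     1002             8
s8         -7      918            -4
s7         -5      393            -2
take first 2 rows:
        drift  reading  drift_plus_3
sensor                              
s3         12     1308            15
s5          5     1002             8
So sum() = 23.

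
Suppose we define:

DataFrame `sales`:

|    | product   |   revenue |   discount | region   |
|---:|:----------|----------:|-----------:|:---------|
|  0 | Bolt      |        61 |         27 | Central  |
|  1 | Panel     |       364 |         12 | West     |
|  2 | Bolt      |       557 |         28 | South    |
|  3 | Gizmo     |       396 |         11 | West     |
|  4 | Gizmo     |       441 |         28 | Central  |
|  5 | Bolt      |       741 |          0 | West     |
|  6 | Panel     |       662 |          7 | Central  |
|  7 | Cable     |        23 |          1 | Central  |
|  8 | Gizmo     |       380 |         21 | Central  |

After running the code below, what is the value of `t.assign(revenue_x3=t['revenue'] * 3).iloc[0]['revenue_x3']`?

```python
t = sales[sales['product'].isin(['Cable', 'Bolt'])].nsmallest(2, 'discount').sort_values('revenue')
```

filter rows where product in ['Cable', 'Bolt']:
  product  revenue  discount   region
0    Bolt       61        27  Central
2    Bolt      557        28    South
5    Bolt      741         0     West
7   Cable       23         1  Central
take 2 rows with smallest discount:
  product  revenue  discount   region
5    Bolt      741         0     West
7   Cable       23         1  Central
sort by revenue:
  product  revenue  discount   region
7   Cable       23         1  Central
5    Bolt      741         0     West
add column revenue_x3 = t['revenue'] * 3:
  product  revenue  discount   region  revenue_x3
7   Cable       23         1  Central          69
5    Bolt      741         0     West        2223

69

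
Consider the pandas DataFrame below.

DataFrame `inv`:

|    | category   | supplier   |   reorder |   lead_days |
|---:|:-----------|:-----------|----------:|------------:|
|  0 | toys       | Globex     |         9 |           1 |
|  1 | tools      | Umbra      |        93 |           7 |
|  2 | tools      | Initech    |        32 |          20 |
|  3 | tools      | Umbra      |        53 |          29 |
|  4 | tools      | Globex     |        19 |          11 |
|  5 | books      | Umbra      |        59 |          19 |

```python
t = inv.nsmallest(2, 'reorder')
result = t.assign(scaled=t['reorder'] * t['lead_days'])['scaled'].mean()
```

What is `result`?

take 2 rows with smallest reorder:
  category supplier  reorder  lead_days
0     toys   Globex        9          1
4    tools   Globex       19         11
add column scaled = t['reorder'] * t['lead_days']:
  category supplier  reorder  lead_days  scaled
0     toys   Globex        9          1       9
4    tools   Globex       19         11     209

109.0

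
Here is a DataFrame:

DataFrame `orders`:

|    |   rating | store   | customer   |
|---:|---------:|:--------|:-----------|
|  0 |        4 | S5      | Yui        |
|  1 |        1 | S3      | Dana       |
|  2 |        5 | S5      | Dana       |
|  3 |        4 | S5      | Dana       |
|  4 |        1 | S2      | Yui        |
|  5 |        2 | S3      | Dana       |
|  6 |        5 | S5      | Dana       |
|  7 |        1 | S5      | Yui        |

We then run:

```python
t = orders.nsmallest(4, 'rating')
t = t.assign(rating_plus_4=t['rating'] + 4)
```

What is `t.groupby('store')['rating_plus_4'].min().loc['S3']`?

5

take 4 rows with smallest rating:
   rating store customer
1       1    S3     Dana
4       1    S2      Yui
7       1    S5      Yui
5       2    S3     Dana
add column rating_plus_4 = t['rating'] + 4:
   rating store customer  rating_plus_4
1       1    S3     Dana              5
4       1    S2      Yui              5
7       1    S5      Yui              5
5       2    S3     Dana              6
group by store, min of rating_plus_4:
store
S2    5
S3    5
S5    5
Name: rating_plus_4, dtype: int64
Reading off the value at index 'S3', we get 5.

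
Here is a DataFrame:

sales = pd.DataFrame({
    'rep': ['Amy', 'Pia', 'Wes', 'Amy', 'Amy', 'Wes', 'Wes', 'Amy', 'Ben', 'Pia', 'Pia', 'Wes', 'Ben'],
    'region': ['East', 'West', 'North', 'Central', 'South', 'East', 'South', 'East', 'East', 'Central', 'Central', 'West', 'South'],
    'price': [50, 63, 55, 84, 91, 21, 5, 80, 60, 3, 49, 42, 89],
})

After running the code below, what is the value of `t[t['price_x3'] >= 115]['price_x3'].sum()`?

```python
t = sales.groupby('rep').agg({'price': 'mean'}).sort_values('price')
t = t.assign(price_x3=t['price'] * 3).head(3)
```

group by rep, mean of price:
         price
rep           
Amy  76.250000
Ben  74.500000
Pia  38.333333
Wes  30.750000
sort by price:
         price
rep           
Wes  30.750000
Pia  38.333333
Ben  74.500000
Amy  76.250000
add column price_x3 = t['price'] * 3:
         price  price_x3
rep                     
Wes  30.750000     92.25
Pia  38.333333    115.00
Ben  74.500000    223.50
Amy  76.250000    228.75
take first 3 rows:
         price  price_x3
rep                     
Wes  30.750000     92.25
Pia  38.333333    115.00
Ben  74.500000    223.50
filter rows where price_x3 >= 115:
         price  price_x3
rep                     
Pia  38.333333     115.0
Ben  74.500000     223.5
Reading off the sum of column 'price_x3', we get 338.5.

338.5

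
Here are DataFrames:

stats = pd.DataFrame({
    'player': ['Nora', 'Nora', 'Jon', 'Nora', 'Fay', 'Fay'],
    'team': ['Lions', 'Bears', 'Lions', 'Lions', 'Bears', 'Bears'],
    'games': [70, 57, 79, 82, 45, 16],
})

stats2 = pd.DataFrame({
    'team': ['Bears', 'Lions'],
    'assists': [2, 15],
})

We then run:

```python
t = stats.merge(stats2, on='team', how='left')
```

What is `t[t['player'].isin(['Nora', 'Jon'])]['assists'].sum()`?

merge on 'team' (how='left') → 6 rows:
  player   team  games  assists
0   Nora  Lions     70       15
1   Nora  Bears     57        2
2    Jon  Lions     79       15
3   Nora  Lions     82       15
4    Fay  Bears     45        2
5    Fay  Bears     16        2
filter rows where player in ['Nora', 'Jon']:
  player   team  games  assists
0   Nora  Lions     70       15
1   Nora  Bears     57        2
2    Jon  Lions     79       15
3   Nora  Lions     82       15
sum of column 'assists' → 47

47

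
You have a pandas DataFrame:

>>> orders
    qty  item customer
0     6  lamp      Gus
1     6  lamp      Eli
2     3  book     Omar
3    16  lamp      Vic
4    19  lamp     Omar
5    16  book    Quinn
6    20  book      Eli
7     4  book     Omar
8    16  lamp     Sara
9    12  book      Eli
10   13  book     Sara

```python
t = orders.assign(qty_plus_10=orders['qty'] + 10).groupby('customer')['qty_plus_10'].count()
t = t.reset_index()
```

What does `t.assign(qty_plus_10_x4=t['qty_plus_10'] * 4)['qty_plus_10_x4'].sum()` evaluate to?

add column qty_plus_10 = orders['qty'] + 10:
    qty  item customer  qty_plus_10
0     6  lamp      Gus           16
1     6  lamp      Eli           16
2     3  book     Omar           13
3    16  lamp      Vic           26
4    19  lamp     Omar           29
5    16  book    Quinn           26
6    20  book      Eli           30
7     4  book     Omar           14
8    16  lamp     Sara           26
9    12  book      Eli           22
10   13  book     Sara           23
group by customer, count of qty_plus_10:
customer
Eli      3
Gus      1
Omar     3
Quinn    1
Sara     2
Vic      1
Name: qty_plus_10, dtype: int64
reset_index():
  customer  qty_plus_10
0      Eli            3
1      Gus            1
2     Omar            3
3    Quinn            1
4     Sara            2
5      Vic            1
add column qty_plus_10_x4 = t['qty_plus_10'] * 4:
  customer  qty_plus_10  qty_plus_10_x4
0      Eli            3              12
1      Gus            1               4
2     Omar            3              12
3    Quinn            1               4
4     Sara            2               8
5      Vic            1               4
The sum of column 'qty_plus_10_x4' is 44.

44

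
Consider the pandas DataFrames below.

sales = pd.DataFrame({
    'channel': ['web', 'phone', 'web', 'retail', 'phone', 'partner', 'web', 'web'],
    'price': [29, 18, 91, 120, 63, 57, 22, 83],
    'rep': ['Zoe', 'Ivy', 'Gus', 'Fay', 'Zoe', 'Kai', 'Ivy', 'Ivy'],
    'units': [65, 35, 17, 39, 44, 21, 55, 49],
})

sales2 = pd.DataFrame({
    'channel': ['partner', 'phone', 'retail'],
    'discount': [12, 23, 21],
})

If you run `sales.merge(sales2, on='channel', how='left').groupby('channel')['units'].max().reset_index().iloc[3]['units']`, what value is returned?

65

merge on 'channel' (how='left') → 8 rows:
   channel  price  rep  units  discount
0      web     29  Zoe     65       NaN
1    phone     18  Ivy     35      23.0
2      web     91  Gus     17       NaN
3   retail    120  Fay     39      21.0
4    phone     63  Zoe     44      23.0
5  partner     57  Kai     21      12.0
6      web     22  Ivy     55       NaN
7      web     83  Ivy     49       NaN
group by channel, max of units:
channel
partner    21
phone      44
retail     39
web        65
Name: units, dtype: int64
reset_index():
   channel  units
0  partner     21
1    phone     44
2   retail     39
3      web     65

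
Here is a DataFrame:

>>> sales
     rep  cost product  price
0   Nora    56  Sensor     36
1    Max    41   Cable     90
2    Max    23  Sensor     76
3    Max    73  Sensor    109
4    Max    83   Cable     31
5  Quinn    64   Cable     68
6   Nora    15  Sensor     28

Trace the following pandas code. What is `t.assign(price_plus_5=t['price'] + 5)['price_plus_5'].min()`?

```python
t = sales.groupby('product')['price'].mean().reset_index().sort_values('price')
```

67.25

group by product, mean of price:
product
Cable     63.00
Sensor    62.25
Name: price, dtype: float64
reset_index():
  product  price
0   Cable  63.00
1  Sensor  62.25
sort by price:
  product  price
1  Sensor  62.25
0   Cable  63.00
add column price_plus_5 = t['price'] + 5:
  product  price  price_plus_5
1  Sensor  62.25         67.25
0   Cable  63.00         68.00
Reading off the min of column 'price_plus_5', we get 67.25.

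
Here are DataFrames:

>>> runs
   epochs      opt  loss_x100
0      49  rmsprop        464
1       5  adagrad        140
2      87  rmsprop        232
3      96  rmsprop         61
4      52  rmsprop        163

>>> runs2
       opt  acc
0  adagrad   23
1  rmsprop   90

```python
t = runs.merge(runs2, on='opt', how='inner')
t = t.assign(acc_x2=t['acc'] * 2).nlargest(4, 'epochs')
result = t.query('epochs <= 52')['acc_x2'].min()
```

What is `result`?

merge on 'opt' (how='inner') → 5 rows:
   epochs      opt  loss_x100  acc
0      49  rmsprop        464   90
1       5  adagrad        140   23
2      87  rmsprop        232   90
3      96  rmsprop         61   90
4      52  rmsprop        163   90
add column acc_x2 = t['acc'] * 2:
   epochs      opt  loss_x100  acc  acc_x2
0      49  rmsprop        464   90     180
1       5  adagrad        140   23      46
2      87  rmsprop        232   90     180
3      96  rmsprop         61   90     180
4      52  rmsprop        163   90     180
take 4 rows with largest epochs:
   epochs      opt  loss_x100  acc  acc_x2
3      96  rmsprop         61   90     180
2      87  rmsprop        232   90     180
4      52  rmsprop        163   90     180
0      49  rmsprop        464   90     180
filter rows where epochs <= 52:
   epochs      opt  loss_x100  acc  acc_x2
4      52  rmsprop        163   90     180
0      49  rmsprop        464   90     180
Then the min of column 'acc_x2': 180

180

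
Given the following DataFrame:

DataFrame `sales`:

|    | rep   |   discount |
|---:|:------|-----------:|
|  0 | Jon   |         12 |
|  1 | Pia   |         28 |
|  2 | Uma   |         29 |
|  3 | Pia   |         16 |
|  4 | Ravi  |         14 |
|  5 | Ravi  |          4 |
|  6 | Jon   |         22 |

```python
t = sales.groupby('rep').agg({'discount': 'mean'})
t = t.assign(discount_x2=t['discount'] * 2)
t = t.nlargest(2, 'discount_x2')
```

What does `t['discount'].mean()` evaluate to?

group by rep, mean of discount:
      discount
rep           
Jon       17.0
Pia       22.0
Ravi       9.0
Uma       29.0
add column discount_x2 = t['discount'] * 2:
      discount  discount_x2
rep                        
Jon       17.0         34.0
Pia       22.0         44.0
Ravi       9.0         18.0
Uma       29.0         58.0
take 2 rows with largest discount_x2:
     discount  discount_x2
rep                       
Uma      29.0         58.0
Pia      22.0         44.0

25.5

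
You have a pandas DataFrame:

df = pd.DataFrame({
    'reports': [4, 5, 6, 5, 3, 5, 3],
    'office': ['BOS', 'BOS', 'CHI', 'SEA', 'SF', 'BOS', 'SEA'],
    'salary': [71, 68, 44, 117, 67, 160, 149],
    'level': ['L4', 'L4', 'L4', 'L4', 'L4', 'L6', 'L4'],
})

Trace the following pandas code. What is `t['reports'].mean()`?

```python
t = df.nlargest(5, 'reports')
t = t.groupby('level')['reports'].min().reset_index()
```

4.5

take 5 rows with largest reports:
   reports office  salary level
2        6    CHI      44    L4
1        5    BOS      68    L4
3        5    SEA     117    L4
5        5    BOS     160    L6
0        4    BOS      71    L4
group by level, min of reports:
level
L4    4
L6    5
Name: reports, dtype: int64
reset_index():
  level  reports
0    L4        4
1    L6        5
Finally, mean of column 'reports' = 4.5.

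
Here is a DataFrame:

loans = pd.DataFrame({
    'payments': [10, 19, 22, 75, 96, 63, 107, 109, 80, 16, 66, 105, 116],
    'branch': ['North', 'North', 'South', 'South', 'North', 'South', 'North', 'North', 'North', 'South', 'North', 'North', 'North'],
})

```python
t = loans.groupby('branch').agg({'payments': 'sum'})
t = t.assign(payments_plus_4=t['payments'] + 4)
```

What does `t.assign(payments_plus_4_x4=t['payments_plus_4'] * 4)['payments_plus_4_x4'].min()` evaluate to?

720

group by branch, sum of payments:
        payments
branch          
North        708
South        176
add column payments_plus_4 = t['payments'] + 4:
        payments  payments_plus_4
branch                           
North        708              712
South        176              180
add column payments_plus_4_x4 = t['payments_plus_4'] * 4:
        payments  payments_plus_4  payments_plus_4_x4
branch                                               
North        708              712                2848
South        176              180                 720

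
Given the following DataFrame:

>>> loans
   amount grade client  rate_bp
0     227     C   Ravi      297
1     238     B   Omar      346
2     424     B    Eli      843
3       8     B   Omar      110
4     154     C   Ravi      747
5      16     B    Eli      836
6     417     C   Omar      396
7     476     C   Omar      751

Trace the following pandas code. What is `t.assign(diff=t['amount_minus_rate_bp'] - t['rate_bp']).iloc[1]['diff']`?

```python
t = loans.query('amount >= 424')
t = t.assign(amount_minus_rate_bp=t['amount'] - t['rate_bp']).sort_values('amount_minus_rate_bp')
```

-1026

filter rows where amount >= 424:
   amount grade client  rate_bp
2     424     B    Eli      843
7     476     C   Omar      751
add column amount_minus_rate_bp = t['amount'] - t['rate_bp']:
   amount grade client  rate_bp  amount_minus_rate_bp
2     424     B    Eli      843                  -419
7     476     C   Omar      751                  -275
sort by amount_minus_rate_bp:
   amount grade client  rate_bp  amount_minus_rate_bp
2     424     B    Eli      843                  -419
7     476     C   Omar      751                  -275
add column diff = t['amount_minus_rate_bp'] - t['rate_bp']:
   amount grade client  rate_bp  amount_minus_rate_bp  diff
2     424     B    Eli      843                  -419 -1262
7     476     C   Omar      751                  -275 -1026
Then the value at position 1, column 'diff': -1026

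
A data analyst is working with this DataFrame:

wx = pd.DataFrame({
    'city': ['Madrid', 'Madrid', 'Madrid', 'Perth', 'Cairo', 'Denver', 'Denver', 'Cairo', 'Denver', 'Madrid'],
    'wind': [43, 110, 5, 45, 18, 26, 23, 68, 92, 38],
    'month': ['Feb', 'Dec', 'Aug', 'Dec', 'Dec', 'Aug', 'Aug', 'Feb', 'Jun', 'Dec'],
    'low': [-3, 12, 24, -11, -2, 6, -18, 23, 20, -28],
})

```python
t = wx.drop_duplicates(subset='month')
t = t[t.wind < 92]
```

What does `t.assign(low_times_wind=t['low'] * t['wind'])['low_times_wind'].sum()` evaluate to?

drop duplicate month (keep=first):
     city  wind month  low
0  Madrid    43   Feb   -3
1  Madrid   110   Dec   12
2  Madrid     5   Aug   24
8  Denver    92   Jun   20
filter rows where wind < 92:
     city  wind month  low
0  Madrid    43   Feb   -3
2  Madrid     5   Aug   24
add column low_times_wind = t['low'] * t['wind']:
     city  wind month  low  low_times_wind
0  Madrid    43   Feb   -3            -129
2  Madrid     5   Aug   24             120
Taking the sum of column 'low_times_wind' gives -9.

-9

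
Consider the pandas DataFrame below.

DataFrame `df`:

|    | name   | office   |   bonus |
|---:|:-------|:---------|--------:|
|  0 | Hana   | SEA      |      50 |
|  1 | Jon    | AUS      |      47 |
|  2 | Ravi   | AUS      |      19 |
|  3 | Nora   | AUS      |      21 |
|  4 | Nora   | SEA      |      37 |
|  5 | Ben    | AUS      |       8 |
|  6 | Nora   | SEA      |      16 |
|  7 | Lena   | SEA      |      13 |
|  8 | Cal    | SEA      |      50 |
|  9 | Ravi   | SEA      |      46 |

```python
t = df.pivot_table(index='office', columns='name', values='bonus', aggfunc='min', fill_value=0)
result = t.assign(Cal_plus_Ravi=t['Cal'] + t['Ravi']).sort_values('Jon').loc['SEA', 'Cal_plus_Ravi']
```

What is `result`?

pivot: rows=office, cols=name, min(bonus):
name    Ben  Cal  Hana  Jon  Lena  Nora  Ravi
office                                       
AUS       8    0     0   47     0    21    19
SEA       0   50    50    0    13    16    46
add column Cal_plus_Ravi = t['Cal'] + t['Ravi']:
name    Ben  Cal  Hana  Jon  Lena  Nora  Ravi  Cal_plus_Ravi
office                                                      
AUS       8    0     0   47     0    21    19             19
SEA       0   50    50    0    13    16    46             96
sort by Jon:
name    Ben  Cal  Hana  Jon  Lena  Nora  Ravi  Cal_plus_Ravi
office                                                      
SEA       0   50    50    0    13    16    46             96
AUS       8    0     0   47     0    21    19             19
Taking the value at row 'SEA', column 'Cal_plus_Ravi' gives 96.

96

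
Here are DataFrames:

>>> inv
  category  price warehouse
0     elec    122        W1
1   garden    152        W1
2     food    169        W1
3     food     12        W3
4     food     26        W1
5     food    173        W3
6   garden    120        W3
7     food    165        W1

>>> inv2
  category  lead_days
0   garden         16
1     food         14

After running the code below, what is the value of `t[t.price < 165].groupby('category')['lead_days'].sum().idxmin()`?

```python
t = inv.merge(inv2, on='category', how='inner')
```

food

merge on 'category' (how='inner') → 7 rows:
  category  price warehouse  lead_days
0   garden    152        W1         16
1     food    169        W1         14
2     food     12        W3         14
3     food     26        W1         14
4     food    173        W3         14
5   garden    120        W3         16
6     food    165        W1         14
filter rows where price < 165:
  category  price warehouse  lead_days
0   garden    152        W1         16
2     food     12        W3         14
3     food     26        W1         14
5   garden    120        W3         16
group by category, sum of lead_days:
category
food      28
garden    32
Name: lead_days, dtype: int64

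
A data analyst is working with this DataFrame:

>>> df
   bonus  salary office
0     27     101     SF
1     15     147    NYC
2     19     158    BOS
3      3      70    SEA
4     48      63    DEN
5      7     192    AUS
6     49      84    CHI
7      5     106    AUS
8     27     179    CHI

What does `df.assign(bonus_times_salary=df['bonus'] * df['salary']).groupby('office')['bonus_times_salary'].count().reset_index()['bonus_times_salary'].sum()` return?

add column bonus_times_salary = df['bonus'] * df['salary']:
   bonus  salary office  bonus_times_salary
0     27     101     SF                2727
1     15     147    NYC                2205
2     19     158    BOS                3002
3      3      70    SEA                 210
4     48      63    DEN                3024
5      7     192    AUS                1344
6     49      84    CHI                4116
7      5     106    AUS                 530
8     27     179    CHI                4833
group by office, count of bonus_times_salary:
office
AUS    2
BOS    1
CHI    2
DEN    1
NYC    1
SEA    1
SF     1
Name: bonus_times_salary, dtype: int64
reset_index():
  office  bonus_times_salary
0    AUS                   2
1    BOS                   1
2    CHI                   2
3    DEN                   1
4    NYC                   1
5    SEA                   1
6     SF                   1

9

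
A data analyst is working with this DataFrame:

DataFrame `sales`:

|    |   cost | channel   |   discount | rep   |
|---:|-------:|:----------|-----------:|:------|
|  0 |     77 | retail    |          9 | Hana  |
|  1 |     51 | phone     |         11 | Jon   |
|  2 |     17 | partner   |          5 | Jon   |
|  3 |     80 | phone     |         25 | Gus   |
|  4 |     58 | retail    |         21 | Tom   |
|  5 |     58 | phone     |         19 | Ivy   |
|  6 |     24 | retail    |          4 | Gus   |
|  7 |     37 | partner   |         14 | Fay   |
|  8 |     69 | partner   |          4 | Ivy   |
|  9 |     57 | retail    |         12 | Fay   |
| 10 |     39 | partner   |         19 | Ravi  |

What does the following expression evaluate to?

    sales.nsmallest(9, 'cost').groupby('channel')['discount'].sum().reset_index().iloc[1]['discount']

take 9 rows with smallest cost:
    cost  channel  discount   rep
2     17  partner         5   Jon
6     24   retail         4   Gus
7     37  partner        14   Fay
10    39  partner        19  Ravi
1     51    phone        11   Jon
9     57   retail        12   Fay
4     58   retail        21   Tom
5     58    phone        19   Ivy
8     69  partner         4   Ivy
group by channel, sum of discount:
channel
partner    42
phone      30
retail     37
Name: discount, dtype: int64
reset_index():
   channel  discount
0  partner        42
1    phone        30
2   retail        37
Finally, value at position 1, column 'discount' = 30.

30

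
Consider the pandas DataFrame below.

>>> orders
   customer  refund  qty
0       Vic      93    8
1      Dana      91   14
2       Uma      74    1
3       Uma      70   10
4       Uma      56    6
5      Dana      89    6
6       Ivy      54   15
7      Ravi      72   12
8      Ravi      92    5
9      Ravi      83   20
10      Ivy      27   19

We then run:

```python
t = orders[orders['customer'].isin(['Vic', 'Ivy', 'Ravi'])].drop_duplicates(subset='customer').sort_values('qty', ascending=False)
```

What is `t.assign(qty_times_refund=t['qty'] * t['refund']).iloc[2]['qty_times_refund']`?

744

filter rows where customer in ['Vic', 'Ivy', 'Ravi']:
   customer  refund  qty
0       Vic      93    8
6       Ivy      54   15
7      Ravi      72   12
8      Ravi      92    5
9      Ravi      83   20
10      Ivy      27   19
drop duplicate customer (keep=first):
  customer  refund  qty
0      Vic      93    8
6      Ivy      54   15
7     Ravi      72   12
sort by qty descending:
  customer  refund  qty
6      Ivy      54   15
7     Ravi      72   12
0      Vic      93    8
add column qty_times_refund = t['qty'] * t['refund']:
  customer  refund  qty  qty_times_refund
6      Ivy      54   15               810
7     Ravi      72   12               864
0      Vic      93    8               744
value at position 2, column 'qty_times_refund' → 744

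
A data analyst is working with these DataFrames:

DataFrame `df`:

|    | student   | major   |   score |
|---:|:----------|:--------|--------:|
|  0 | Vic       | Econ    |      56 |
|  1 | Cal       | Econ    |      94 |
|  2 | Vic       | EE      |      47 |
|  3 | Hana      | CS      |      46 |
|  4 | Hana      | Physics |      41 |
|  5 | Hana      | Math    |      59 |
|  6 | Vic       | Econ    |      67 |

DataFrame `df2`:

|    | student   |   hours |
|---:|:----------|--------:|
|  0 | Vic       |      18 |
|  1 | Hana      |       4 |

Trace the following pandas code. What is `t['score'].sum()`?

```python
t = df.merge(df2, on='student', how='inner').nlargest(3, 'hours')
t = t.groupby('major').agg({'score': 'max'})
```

merge on 'student' (how='inner') → 6 rows:
  student    major  score  hours
0     Vic     Econ     56     18
1     Vic       EE     47     18
2    Hana       CS     46      4
3    Hana  Physics     41      4
4    Hana     Math     59      4
5     Vic     Econ     67     18
take 3 rows with largest hours:
  student major  score  hours
0     Vic  Econ     56     18
1     Vic    EE     47     18
5     Vic  Econ     67     18
group by major, max of score:
       score
major       
EE        47
Econ      67
The sum of column 'score' is 114.

114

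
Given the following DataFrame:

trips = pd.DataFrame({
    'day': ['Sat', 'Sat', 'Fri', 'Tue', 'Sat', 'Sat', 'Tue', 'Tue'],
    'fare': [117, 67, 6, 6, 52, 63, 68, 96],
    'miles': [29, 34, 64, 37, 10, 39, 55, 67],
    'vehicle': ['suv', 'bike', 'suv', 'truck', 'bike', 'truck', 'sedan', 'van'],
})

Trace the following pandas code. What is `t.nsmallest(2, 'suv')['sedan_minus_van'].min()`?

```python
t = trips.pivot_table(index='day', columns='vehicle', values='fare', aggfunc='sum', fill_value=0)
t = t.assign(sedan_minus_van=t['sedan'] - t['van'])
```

pivot: rows=day, cols=vehicle, sum(fare):
vehicle  bike  sedan  suv  truck  van
day                                  
Fri         0      0    6      0    0
Sat       119      0  117     63    0
Tue         0     68    0      6   96
add column sedan_minus_van = t['sedan'] - t['van']:
vehicle  bike  sedan  suv  truck  van  sedan_minus_van
day                                                   
Fri         0      0    6      0    0                0
Sat       119      0  117     63    0                0
Tue         0     68    0      6   96              -28
take 2 rows with smallest suv:
vehicle  bike  sedan  suv  truck  van  sedan_minus_van
day                                                   
Tue         0     68    0      6   96              -28
Fri         0      0    6      0    0                0

-28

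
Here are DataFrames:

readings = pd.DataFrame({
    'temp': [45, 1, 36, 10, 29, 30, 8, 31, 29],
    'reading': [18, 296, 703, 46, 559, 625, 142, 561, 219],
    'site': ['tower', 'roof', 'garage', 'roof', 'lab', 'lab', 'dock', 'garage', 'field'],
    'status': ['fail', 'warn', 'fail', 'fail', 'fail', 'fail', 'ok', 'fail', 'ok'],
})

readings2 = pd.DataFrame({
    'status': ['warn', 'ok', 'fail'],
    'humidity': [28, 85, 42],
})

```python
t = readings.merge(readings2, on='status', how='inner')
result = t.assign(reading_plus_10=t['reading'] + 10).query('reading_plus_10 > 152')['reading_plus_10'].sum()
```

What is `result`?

merge on 'status' (how='inner') → 9 rows:
   temp  reading    site status  humidity
0    45       18   tower   fail        42
1     1      296    roof   warn        28
2    36      703  garage   fail        42
3    10       46    roof   fail        42
4    29      559     lab   fail        42
5    30      625     lab   fail        42
6     8      142    dock     ok        85
7    31      561  garage   fail        42
8    29      219   field     ok        85
add column reading_plus_10 = t['reading'] + 10:
   temp  reading    site status  humidity  reading_plus_10
0    45       18   tower   fail        42               28
1     1      296    roof   warn        28              306
2    36      703  garage   fail        42              713
3    10       46    roof   fail        42               56
4    29      559     lab   fail        42              569
5    30      625     lab   fail        42              635
6     8      142    dock     ok        85              152
7    31      561  garage   fail        42              571
8    29      219   field     ok        85              229
filter rows where reading_plus_10 > 152:
   temp  reading    site status  humidity  reading_plus_10
1     1      296    roof   warn        28              306
2    36      703  garage   fail        42              713
4    29      559     lab   fail        42              569
5    30      625     lab   fail        42              635
7    31      561  garage   fail        42              571
8    29      219   field     ok        85              229

3023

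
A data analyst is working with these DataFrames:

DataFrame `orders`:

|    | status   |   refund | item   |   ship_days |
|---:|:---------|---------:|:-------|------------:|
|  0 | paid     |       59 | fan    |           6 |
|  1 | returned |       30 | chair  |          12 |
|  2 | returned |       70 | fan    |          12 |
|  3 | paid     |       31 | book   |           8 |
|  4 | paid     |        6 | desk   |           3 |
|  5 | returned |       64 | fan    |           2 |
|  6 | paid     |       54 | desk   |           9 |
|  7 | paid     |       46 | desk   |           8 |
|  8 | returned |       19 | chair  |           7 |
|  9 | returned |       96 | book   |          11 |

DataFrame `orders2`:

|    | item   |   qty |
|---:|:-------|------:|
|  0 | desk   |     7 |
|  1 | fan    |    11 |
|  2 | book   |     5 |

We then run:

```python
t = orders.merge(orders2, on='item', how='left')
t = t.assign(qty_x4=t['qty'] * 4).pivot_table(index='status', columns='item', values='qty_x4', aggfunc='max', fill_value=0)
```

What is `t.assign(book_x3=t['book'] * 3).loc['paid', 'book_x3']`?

60.0

merge on 'item' (how='left') → 10 rows:
     status  refund   item  ship_days   qty
0      paid      59    fan          6  11.0
1  returned      30  chair         12   NaN
2  returned      70    fan         12  11.0
3      paid      31   book          8   5.0
4      paid       6   desk          3   7.0
5  returned      64    fan          2  11.0
6      paid      54   desk          9   7.0
7      paid      46   desk          8   7.0
8  returned      19  chair          7   NaN
9  returned      96   book         11   5.0
add column qty_x4 = t['qty'] * 4:
     status  refund   item  ship_days   qty  qty_x4
0      paid      59    fan          6  11.0    44.0
1  returned      30  chair         12   NaN     NaN
2  returned      70    fan         12  11.0    44.0
3      paid      31   book          8   5.0    20.0
4      paid       6   desk          3   7.0    28.0
5  returned      64    fan          2  11.0    44.0
6      paid      54   desk          9   7.0    28.0
7      paid      46   desk          8   7.0    28.0
8  returned      19  chair          7   NaN     NaN
9  returned      96   book         11   5.0    20.0
pivot: rows=status, cols=item, max(qty_x4):
item      book  desk   fan
status                    
paid      20.0  28.0  44.0
returned  20.0   0.0  44.0
add column book_x3 = t['book'] * 3:
item      book  desk   fan  book_x3
status                             
paid      20.0  28.0  44.0     60.0
returned  20.0   0.0  44.0     60.0
Reading off the value at row 'paid', column 'book_x3', we get 60.0.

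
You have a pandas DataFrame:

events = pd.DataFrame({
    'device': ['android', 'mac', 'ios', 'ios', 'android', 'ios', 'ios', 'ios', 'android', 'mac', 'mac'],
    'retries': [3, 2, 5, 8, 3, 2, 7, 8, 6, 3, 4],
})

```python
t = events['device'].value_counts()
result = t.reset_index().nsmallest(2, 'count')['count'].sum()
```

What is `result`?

6

value_counts of device:
device
ios        5
android    3
mac        3
Name: count, dtype: int64
reset_index():
    device  count
0      ios      5
1  android      3
2      mac      3
take 2 rows with smallest count:
    device  count
1  android      3
2      mac      3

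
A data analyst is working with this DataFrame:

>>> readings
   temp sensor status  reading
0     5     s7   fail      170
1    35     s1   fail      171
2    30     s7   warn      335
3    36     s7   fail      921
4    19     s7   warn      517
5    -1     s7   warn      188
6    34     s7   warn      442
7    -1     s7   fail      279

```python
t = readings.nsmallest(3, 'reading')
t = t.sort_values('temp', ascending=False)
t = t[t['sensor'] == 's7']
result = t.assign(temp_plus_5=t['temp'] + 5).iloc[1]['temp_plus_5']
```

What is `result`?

take 3 rows with smallest reading:
   temp sensor status  reading
0     5     s7   fail      170
1    35     s1   fail      171
5    -1     s7   warn      188
sort by temp descending:
   temp sensor status  reading
1    35     s1   fail      171
0     5     s7   fail      170
5    -1     s7   warn      188
filter rows where sensor == 's7':
   temp sensor status  reading
0     5     s7   fail      170
5    -1     s7   warn      188
add column temp_plus_5 = t['temp'] + 5:
   temp sensor status  reading  temp_plus_5
0     5     s7   fail      170           10
5    -1     s7   warn      188            4
Hence 4.

4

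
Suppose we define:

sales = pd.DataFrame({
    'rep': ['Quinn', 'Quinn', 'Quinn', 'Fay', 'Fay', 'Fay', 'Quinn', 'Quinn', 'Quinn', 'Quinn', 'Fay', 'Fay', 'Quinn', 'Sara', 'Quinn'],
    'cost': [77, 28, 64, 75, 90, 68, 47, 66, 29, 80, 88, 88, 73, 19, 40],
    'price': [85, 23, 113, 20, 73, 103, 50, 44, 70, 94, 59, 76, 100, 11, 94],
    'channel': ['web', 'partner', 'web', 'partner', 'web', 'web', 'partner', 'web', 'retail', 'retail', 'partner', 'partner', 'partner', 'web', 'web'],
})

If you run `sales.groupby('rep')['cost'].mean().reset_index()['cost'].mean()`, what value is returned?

group by rep, mean of cost:
rep
Fay      81.8
Quinn    56.0
Sara     19.0
Name: cost, dtype: float64
reset_index():
     rep  cost
0    Fay  81.8
1  Quinn  56.0
2   Sara  19.0
Taking the mean of column 'cost' gives 52.2666666667.

52.2666666667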